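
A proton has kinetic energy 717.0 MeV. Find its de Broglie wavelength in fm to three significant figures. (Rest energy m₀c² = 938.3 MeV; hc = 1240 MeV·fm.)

λ = 0.909 fm

Total energy E = KE + m₀c² = 717.0 + 938.3 = 1655.3 MeV.
(pc)² = E² − (m₀c²)² = (1655.3)² − (938.3)² = 1.860 × 10⁶ MeV², so pc = 1364 MeV.
λ = hc/(pc) = 1240 MeV·fm / 1364 MeV = 0.909 fm.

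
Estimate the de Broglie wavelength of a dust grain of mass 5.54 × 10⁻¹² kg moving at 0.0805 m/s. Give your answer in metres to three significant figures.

λ = 1.49 × 10⁻²¹ m

p = mv = 5.54 × 10⁻¹² × 0.0805 = 4.460 × 10⁻¹³ kg·m/s.
λ = h/p = 6.626 × 10⁻³⁴ / 4.460 × 10⁻¹³ = 1.49 × 10⁻²¹ m.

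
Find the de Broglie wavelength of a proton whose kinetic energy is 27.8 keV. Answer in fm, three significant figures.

KE = 27.8 keV = 4.454 × 10⁻¹⁵ J.
p = √(2mKE) = √(2 × 1.673 × 10⁻²⁷ × 4.454 × 10⁻¹⁵) = 3.860 × 10⁻²¹ kg·m/s.
λ = h/p = 6.626 × 10⁻³⁴ / 3.860 × 10⁻²¹ = 1.72 × 10⁻¹³ m = 172 fm.

λ = 172 fm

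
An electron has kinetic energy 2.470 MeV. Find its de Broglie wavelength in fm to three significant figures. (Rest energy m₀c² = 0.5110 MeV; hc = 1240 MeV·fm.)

λ = 422 fm

Total energy E = KE + m₀c² = 2.470 + 0.5110 = 2.9810 MeV.
(pc)² = E² − (m₀c²)² = (2.9810)² − (0.5110)² = 8.625 MeV², so pc = 2.937 MeV.
λ = hc/(pc) = 1240 MeV·fm / 2.937 MeV = 422 fm.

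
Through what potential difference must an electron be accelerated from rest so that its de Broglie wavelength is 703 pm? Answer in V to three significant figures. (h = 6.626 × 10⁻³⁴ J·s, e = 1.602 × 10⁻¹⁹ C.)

p = h/λ = 6.626 × 10⁻³⁴ / 7.030 × 10⁻¹⁰ = 9.425 × 10⁻²⁵ kg·m/s.
KE = p²/(2m) = 4.876 × 10⁻¹⁹ J.
V = KE/e = 4.876 × 10⁻¹⁹ / (1.602 × 10⁻¹⁹) = 3.04 V.

V = 3.04 V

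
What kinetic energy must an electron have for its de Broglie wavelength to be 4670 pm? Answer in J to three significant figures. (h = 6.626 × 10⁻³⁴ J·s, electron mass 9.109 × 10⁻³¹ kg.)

KE = 1.11 × 10⁻²⁰ J

p = h/λ = 6.626 × 10⁻³⁴ / 4.670 × 10⁻⁹ = 1.419 × 10⁻²⁵ kg·m/s.
KE = p²/(2m) = (1.419 × 10⁻²⁵)² / (2 × 9.109 × 10⁻³¹) = 1.105 × 10⁻²⁰ J = 1.11 × 10⁻²⁰ J.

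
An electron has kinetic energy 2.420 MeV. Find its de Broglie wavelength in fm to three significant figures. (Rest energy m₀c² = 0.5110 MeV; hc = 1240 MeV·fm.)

Total energy E = KE + m₀c² = 2.420 + 0.5110 = 2.9310 MeV.
(pc)² = E² − (m₀c²)² = (2.9310)² − (0.5110)² = 8.330 MeV², so pc = 2.886 MeV.
λ = hc/(pc) = 1240 MeV·fm / 2.886 MeV = 430 fm.

λ = 430 fm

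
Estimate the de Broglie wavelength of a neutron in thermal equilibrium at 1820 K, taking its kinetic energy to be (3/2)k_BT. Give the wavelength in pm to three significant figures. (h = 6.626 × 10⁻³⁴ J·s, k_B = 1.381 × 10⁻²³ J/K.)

KE = (3/2)k_BT = 1.5 × 1.381 × 10⁻²³ × 1820 = 3.770 × 10⁻²⁰ J.
p = √(2mKE) = √(2 × 1.675 × 10⁻²⁷ × 3.770 × 10⁻²⁰) = 1.124 × 10⁻²³ kg·m/s.
λ = h/p = 5.90 × 10⁻¹¹ m = 59.0 pm.

λ = 59.0 pm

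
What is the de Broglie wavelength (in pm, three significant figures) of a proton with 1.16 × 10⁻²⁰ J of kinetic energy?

p = √(2mKE) = √(2 × 1.673 × 10⁻²⁷ × 1.160 × 10⁻²⁰) = 6.230 × 10⁻²⁴ kg·m/s.
λ = h/p = 6.626 × 10⁻³⁴ / 6.230 × 10⁻²⁴ = 1.06 × 10⁻¹⁰ m = 106 pm.

λ = 106 pm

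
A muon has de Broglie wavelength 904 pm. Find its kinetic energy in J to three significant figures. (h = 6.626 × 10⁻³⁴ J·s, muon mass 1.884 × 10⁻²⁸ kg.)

p = h/λ = 6.626 × 10⁻³⁴ / 9.040 × 10⁻¹⁰ = 7.330 × 10⁻²⁵ kg·m/s.
KE = p²/(2m) = (7.330 × 10⁻²⁵)² / (2 × 1.884 × 10⁻²⁸) = 1.426 × 10⁻²¹ J = 1.43 × 10⁻²¹ J.

KE = 1.43 × 10⁻²¹ J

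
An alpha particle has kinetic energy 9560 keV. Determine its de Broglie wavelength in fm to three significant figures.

λ = 4.64 fm

KE = 9560 keV = 1.532 × 10⁻¹² J.
p = √(2mKE) = √(2 × 6.645 × 10⁻²⁷ × 1.532 × 10⁻¹²) = 1.427 × 10⁻¹⁹ kg·m/s.
λ = h/p = 6.626 × 10⁻³⁴ / 1.427 × 10⁻¹⁹ = 4.64 × 10⁻¹⁵ m = 4.64 fm.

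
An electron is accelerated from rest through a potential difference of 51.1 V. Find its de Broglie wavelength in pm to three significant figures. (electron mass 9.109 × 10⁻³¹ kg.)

KE = eV = 1.602 × 10⁻¹⁹ × 51.10 = 8.186 × 10⁻¹⁸ J.
p = √(2mKE) = √(2 × 9.109 × 10⁻³¹ × 8.186 × 10⁻¹⁸) = 3.862 × 10⁻²⁴ kg·m/s.
λ = h/p = 6.626 × 10⁻³⁴ / 3.862 × 10⁻²⁴ = 1.72 × 10⁻¹⁰ m = 172 pm.

λ = 172 pm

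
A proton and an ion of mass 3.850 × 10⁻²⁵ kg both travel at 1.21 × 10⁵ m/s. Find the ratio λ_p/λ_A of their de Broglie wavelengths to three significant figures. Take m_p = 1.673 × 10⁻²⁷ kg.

λ_p/λ_A = 230

At fixed v, p = mv so λ = h/(mv) ∝ 1/m.
λ_p/λ_A = m_A/m_p = 3.850 × 10⁻²⁵/1.673 × 10⁻²⁷ = 230.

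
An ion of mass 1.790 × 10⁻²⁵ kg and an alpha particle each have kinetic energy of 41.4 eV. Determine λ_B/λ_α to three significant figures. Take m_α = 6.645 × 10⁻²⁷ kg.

λ_B/λ_α = 0.193

At fixed KE, p = √(2mKE) so λ = h/p ∝ 1/√m.
λ_B/λ_α = √(m_α/m_B) = √(6.645 × 10⁻²⁷/1.790 × 10⁻²⁵) = √(0.03712) = 0.193.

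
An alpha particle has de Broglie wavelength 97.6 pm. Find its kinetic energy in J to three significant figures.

p = h/λ = 6.626 × 10⁻³⁴ / 9.760 × 10⁻¹¹ = 6.789 × 10⁻²⁴ kg·m/s.
KE = p²/(2m) = (6.789 × 10⁻²⁴)² / (2 × 6.645 × 10⁻²⁷) = 3.468 × 10⁻²¹ J = 3.47 × 10⁻²¹ J.

KE = 3.47 × 10⁻²¹ J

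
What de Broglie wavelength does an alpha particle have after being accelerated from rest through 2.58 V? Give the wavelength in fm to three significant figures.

λ = 6320 fm

KE = 2eV = 2 × 1.602 × 10⁻¹⁹ × 2.580 = 8.266 × 10⁻¹⁹ J.
p = √(2mKE) = √(2 × 6.645 × 10⁻²⁷ × 8.266 × 10⁻¹⁹) = 1.048 × 10⁻²² kg·m/s.
λ = h/p = 6.626 × 10⁻³⁴ / 1.048 × 10⁻²² = 6.32 × 10⁻¹² m = 6320 fm.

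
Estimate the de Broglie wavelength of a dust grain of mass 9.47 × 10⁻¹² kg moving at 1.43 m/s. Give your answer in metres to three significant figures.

λ = 4.89 × 10⁻²³ m

p = mv = 9.47 × 10⁻¹² × 1.43 = 1.354 × 10⁻¹¹ kg·m/s.
λ = h/p = 6.626 × 10⁻³⁴ / 1.354 × 10⁻¹¹ = 4.89 × 10⁻²³ m.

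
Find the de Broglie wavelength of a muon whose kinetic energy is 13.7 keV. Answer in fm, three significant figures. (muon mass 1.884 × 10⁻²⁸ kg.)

KE = 13.7 keV = 2.195 × 10⁻¹⁵ J.
p = √(2mKE) = √(2 × 1.884 × 10⁻²⁸ × 2.195 × 10⁻¹⁵) = 9.094 × 10⁻²² kg·m/s.
λ = h/p = 6.626 × 10⁻³⁴ / 9.094 × 10⁻²² = 7.29 × 10⁻¹³ m = 729 fm.

λ = 729 fm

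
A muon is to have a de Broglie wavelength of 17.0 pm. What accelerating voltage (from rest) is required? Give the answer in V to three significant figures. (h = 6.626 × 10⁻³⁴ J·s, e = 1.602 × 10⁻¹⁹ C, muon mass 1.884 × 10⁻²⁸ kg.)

p = h/λ = 6.626 × 10⁻³⁴ / 1.700 × 10⁻¹¹ = 3.898 × 10⁻²³ kg·m/s.
KE = p²/(2m) = 4.032 × 10⁻¹⁸ J.
V = KE/e = 4.032 × 10⁻¹⁸ / (1.602 × 10⁻¹⁹) = 25.2 V.

V = 25.2 V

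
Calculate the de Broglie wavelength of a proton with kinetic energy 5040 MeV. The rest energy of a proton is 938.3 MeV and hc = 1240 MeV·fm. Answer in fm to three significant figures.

λ = 0.210 fm

Total energy E = KE + m₀c² = 5040 + 938.3 = 5978.3 MeV.
(pc)² = E² − (m₀c²)² = (5978.3)² − (938.3)² = 3.486 × 10⁷ MeV², so pc = 5904 MeV.
λ = hc/(pc) = 1240 MeV·fm / 5904 MeV = 0.210 fm.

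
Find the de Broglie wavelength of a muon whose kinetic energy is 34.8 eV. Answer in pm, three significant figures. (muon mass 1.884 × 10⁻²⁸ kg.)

KE = 34.8 eV = 5.575 × 10⁻¹⁸ J.
p = √(2mKE) = √(2 × 1.884 × 10⁻²⁸ × 5.575 × 10⁻¹⁸) = 4.583 × 10⁻²³ kg·m/s.
λ = h/p = 6.626 × 10⁻³⁴ / 4.583 × 10⁻²³ = 1.45 × 10⁻¹¹ m = 14.5 pm.

λ = 14.5 pm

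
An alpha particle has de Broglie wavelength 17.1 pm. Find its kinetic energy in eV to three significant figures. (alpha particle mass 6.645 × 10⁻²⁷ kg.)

p = h/λ = 6.626 × 10⁻³⁴ / 1.710 × 10⁻¹¹ = 3.875 × 10⁻²³ kg·m/s.
KE = p²/(2m) = (3.875 × 10⁻²³)² / (2 × 6.645 × 10⁻²⁷) = 1.130 × 10⁻¹⁹ J = 0.705 eV.

KE = 0.705 eV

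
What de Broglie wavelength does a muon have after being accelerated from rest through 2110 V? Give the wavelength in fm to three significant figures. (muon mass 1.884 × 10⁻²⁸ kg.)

KE = eV = 1.602 × 10⁻¹⁹ × 2110 = 3.380 × 10⁻¹⁶ J.
p = √(2mKE) = √(2 × 1.884 × 10⁻²⁸ × 3.380 × 10⁻¹⁶) = 3.569 × 10⁻²² kg·m/s.
λ = h/p = 6.626 × 10⁻³⁴ / 3.569 × 10⁻²² = 1.86 × 10⁻¹² m = 1860 fm.

λ = 1860 fm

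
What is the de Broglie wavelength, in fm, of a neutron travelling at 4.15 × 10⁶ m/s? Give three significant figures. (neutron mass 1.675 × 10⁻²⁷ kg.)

λ = 95.3 fm

p = mv = 1.675 × 10⁻²⁷ × 4.15 × 10⁶ = 6.951 × 10⁻²¹ kg·m/s.
λ = h/p = 6.626 × 10⁻³⁴ / 6.951 × 10⁻²¹ = 9.53 × 10⁻¹⁴ m = 95.3 fm.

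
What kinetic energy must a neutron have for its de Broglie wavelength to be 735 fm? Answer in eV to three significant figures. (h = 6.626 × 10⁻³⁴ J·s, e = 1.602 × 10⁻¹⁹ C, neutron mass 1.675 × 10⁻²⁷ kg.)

p = h/λ = 6.626 × 10⁻³⁴ / 7.350 × 10⁻¹³ = 9.015 × 10⁻²² kg·m/s.
KE = p²/(2m) = (9.015 × 10⁻²²)² / (2 × 1.675 × 10⁻²⁷) = 2.426 × 10⁻¹⁶ J = 1510 eV.

KE = 1510 eV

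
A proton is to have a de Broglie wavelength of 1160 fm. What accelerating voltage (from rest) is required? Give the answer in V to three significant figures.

V = 609 V

p = h/λ = 6.626 × 10⁻³⁴ / 1.160 × 10⁻¹² = 5.712 × 10⁻²² kg·m/s.
KE = p²/(2m) = 9.751 × 10⁻¹⁷ J.
V = KE/e = 9.751 × 10⁻¹⁷ / (1.602 × 10⁻¹⁹) = 609 V.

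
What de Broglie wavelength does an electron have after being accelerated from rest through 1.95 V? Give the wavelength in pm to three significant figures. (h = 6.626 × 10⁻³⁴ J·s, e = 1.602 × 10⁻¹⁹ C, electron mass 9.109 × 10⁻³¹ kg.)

λ = 878 pm

KE = eV = 1.602 × 10⁻¹⁹ × 1.950 = 3.124 × 10⁻¹⁹ J.
p = √(2mKE) = √(2 × 9.109 × 10⁻³¹ × 3.124 × 10⁻¹⁹) = 7.544 × 10⁻²⁵ kg·m/s.
λ = h/p = 6.626 × 10⁻³⁴ / 7.544 × 10⁻²⁵ = 8.78 × 10⁻¹⁰ m = 878 pm.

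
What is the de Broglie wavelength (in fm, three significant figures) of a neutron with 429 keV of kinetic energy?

KE = 429 keV = 6.873 × 10⁻¹⁴ J.
p = √(2mKE) = √(2 × 1.675 × 10⁻²⁷ × 6.873 × 10⁻¹⁴) = 1.517 × 10⁻²⁰ kg·m/s.
λ = h/p = 6.626 × 10⁻³⁴ / 1.517 × 10⁻²⁰ = 4.37 × 10⁻¹⁴ m = 43.7 fm.

λ = 43.7 fm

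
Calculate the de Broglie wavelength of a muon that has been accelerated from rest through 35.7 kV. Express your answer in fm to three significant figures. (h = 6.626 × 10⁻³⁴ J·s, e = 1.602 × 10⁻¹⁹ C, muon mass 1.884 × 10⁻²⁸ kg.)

KE = eV = 1.602 × 10⁻¹⁹ × 3.570 × 10⁴ = 5.719 × 10⁻¹⁵ J.
p = √(2mKE) = √(2 × 1.884 × 10⁻²⁸ × 5.719 × 10⁻¹⁵) = 1.468 × 10⁻²¹ kg·m/s.
λ = h/p = 6.626 × 10⁻³⁴ / 1.468 × 10⁻²¹ = 4.51 × 10⁻¹³ m = 451 fm.

λ = 451 fm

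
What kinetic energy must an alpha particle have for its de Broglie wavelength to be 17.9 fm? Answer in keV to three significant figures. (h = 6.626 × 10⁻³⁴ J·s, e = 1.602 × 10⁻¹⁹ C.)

KE = 644 keV

p = h/λ = 6.626 × 10⁻³⁴ / 1.790 × 10⁻¹⁴ = 3.702 × 10⁻²⁰ kg·m/s.
KE = p²/(2m) = (3.702 × 10⁻²⁰)² / (2 × 6.645 × 10⁻²⁷) = 1.031 × 10⁻¹³ J = 644 keV.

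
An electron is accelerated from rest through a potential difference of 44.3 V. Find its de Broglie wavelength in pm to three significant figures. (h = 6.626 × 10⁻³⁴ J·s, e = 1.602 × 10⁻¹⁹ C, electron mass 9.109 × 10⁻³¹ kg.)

KE = eV = 1.602 × 10⁻¹⁹ × 44.30 = 7.097 × 10⁻¹⁸ J.
p = √(2mKE) = √(2 × 9.109 × 10⁻³¹ × 7.097 × 10⁻¹⁸) = 3.596 × 10⁻²⁴ kg·m/s.
λ = h/p = 6.626 × 10⁻³⁴ / 3.596 × 10⁻²⁴ = 1.84 × 10⁻¹⁰ m = 184 pm.

λ = 184 pm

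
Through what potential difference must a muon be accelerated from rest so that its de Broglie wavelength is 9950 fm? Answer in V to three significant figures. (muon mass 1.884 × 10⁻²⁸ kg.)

V = 73.5 V

p = h/λ = 6.626 × 10⁻³⁴ / 9.950 × 10⁻¹² = 6.659 × 10⁻²³ kg·m/s.
KE = p²/(2m) = 1.177 × 10⁻¹⁷ J.
V = KE/e = 1.177 × 10⁻¹⁷ / (1.602 × 10⁻¹⁹) = 73.5 V.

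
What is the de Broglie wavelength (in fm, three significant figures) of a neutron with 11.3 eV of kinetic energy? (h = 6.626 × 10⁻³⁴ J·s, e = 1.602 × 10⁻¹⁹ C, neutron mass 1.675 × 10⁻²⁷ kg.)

KE = 11.3 eV = 1.810 × 10⁻¹⁸ J.
p = √(2mKE) = √(2 × 1.675 × 10⁻²⁷ × 1.810 × 10⁻¹⁸) = 7.787 × 10⁻²³ kg·m/s.
λ = h/p = 6.626 × 10⁻³⁴ / 7.787 × 10⁻²³ = 8.51 × 10⁻¹² m = 8510 fm.

λ = 8510 fm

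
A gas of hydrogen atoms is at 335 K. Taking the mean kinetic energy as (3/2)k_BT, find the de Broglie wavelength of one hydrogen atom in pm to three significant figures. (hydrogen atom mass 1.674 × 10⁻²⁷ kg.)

λ = 137 pm

KE = (3/2)k_BT = 1.5 × 1.381 × 10⁻²³ × 335 = 6.940 × 10⁻²¹ J.
p = √(2mKE) = √(2 × 1.674 × 10⁻²⁷ × 6.940 × 10⁻²¹) = 4.820 × 10⁻²⁴ kg·m/s.
λ = h/p = 1.37 × 10⁻¹⁰ m = 137 pm.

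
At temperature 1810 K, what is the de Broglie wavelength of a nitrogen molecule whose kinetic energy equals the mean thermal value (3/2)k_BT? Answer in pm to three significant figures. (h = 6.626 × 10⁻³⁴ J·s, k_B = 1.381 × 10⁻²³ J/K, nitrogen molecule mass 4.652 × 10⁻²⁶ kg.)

λ = 11.2 pm

KE = (3/2)k_BT = 1.5 × 1.381 × 10⁻²³ × 1810 = 3.749 × 10⁻²⁰ J.
p = √(2mKE) = √(2 × 4.652 × 10⁻²⁶ × 3.749 × 10⁻²⁰) = 5.906 × 10⁻²³ kg·m/s.
λ = h/p = 1.12 × 10⁻¹¹ m = 11.2 pm.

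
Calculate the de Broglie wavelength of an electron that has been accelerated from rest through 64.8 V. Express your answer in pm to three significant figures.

KE = eV = 1.602 × 10⁻¹⁹ × 64.80 = 1.038 × 10⁻¹⁷ J.
p = √(2mKE) = √(2 × 9.109 × 10⁻³¹ × 1.038 × 10⁻¹⁷) = 4.349 × 10⁻²⁴ kg·m/s.
λ = h/p = 6.626 × 10⁻³⁴ / 4.349 × 10⁻²⁴ = 1.52 × 10⁻¹⁰ m = 152 pm.

λ = 152 pm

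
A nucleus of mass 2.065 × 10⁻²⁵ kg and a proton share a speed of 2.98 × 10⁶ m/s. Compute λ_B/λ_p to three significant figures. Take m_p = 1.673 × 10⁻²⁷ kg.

λ_B/λ_p = 8.10 × 10⁻³

At fixed v, p = mv so λ = h/(mv) ∝ 1/m.
λ_B/λ_p = m_p/m_B = 1.673 × 10⁻²⁷/2.065 × 10⁻²⁵ = 8.10 × 10⁻³.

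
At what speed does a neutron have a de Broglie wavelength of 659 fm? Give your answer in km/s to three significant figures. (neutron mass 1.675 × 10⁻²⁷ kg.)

v = 600 km/s

p = h/λ = 6.626 × 10⁻³⁴ / 6.590 × 10⁻¹³ = 1.005 × 10⁻²¹ kg·m/s.
v = p/m = 1.005 × 10⁻²¹ / 1.675 × 10⁻²⁷ = 6.00 × 10⁵ m/s = 600 km/s.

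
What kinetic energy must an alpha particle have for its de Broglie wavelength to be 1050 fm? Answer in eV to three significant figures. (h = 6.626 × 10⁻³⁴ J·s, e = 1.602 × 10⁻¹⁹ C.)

KE = 187 eV

p = h/λ = 6.626 × 10⁻³⁴ / 1.050 × 10⁻¹² = 6.310 × 10⁻²² kg·m/s.
KE = p²/(2m) = (6.310 × 10⁻²²)² / (2 × 6.645 × 10⁻²⁷) = 2.996 × 10⁻¹⁷ J = 187 eV.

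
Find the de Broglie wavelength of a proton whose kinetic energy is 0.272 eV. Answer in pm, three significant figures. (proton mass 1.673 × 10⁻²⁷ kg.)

KE = 0.272 eV = 4.357 × 10⁻²⁰ J.
p = √(2mKE) = √(2 × 1.673 × 10⁻²⁷ × 4.357 × 10⁻²⁰) = 1.207 × 10⁻²³ kg·m/s.
λ = h/p = 6.626 × 10⁻³⁴ / 1.207 × 10⁻²³ = 5.49 × 10⁻¹¹ m = 54.9 pm.

λ = 54.9 pm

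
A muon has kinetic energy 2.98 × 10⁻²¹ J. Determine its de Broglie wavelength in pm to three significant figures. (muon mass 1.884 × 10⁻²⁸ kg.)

λ = 625 pm

p = √(2mKE) = √(2 × 1.884 × 10⁻²⁸ × 2.980 × 10⁻²¹) = 1.060 × 10⁻²⁴ kg·m/s.
λ = h/p = 6.626 × 10⁻³⁴ / 1.060 × 10⁻²⁴ = 6.25 × 10⁻¹⁰ m = 625 pm.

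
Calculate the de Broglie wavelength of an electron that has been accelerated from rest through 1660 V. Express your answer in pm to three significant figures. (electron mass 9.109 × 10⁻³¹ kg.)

KE = eV = 1.602 × 10⁻¹⁹ × 1660 = 2.659 × 10⁻¹⁶ J.
p = √(2mKE) = √(2 × 9.109 × 10⁻³¹ × 2.659 × 10⁻¹⁶) = 2.201 × 10⁻²³ kg·m/s.
λ = h/p = 6.626 × 10⁻³⁴ / 2.201 × 10⁻²³ = 3.01 × 10⁻¹¹ m = 30.1 pm.

λ = 30.1 pm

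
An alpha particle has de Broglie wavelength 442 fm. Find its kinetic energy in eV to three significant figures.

p = h/λ = 6.626 × 10⁻³⁴ / 4.420 × 10⁻¹³ = 1.499 × 10⁻²¹ kg·m/s.
KE = p²/(2m) = (1.499 × 10⁻²¹)² / (2 × 6.645 × 10⁻²⁷) = 1.691 × 10⁻¹⁶ J = 1060 eV.

KE = 1060 eV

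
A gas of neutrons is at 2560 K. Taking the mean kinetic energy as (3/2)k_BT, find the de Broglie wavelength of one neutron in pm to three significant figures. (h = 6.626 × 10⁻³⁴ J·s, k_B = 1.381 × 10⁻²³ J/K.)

λ = 49.7 pm

KE = (3/2)k_BT = 1.5 × 1.381 × 10⁻²³ × 2560 = 5.303 × 10⁻²⁰ J.
p = √(2mKE) = √(2 × 1.675 × 10⁻²⁷ × 5.303 × 10⁻²⁰) = 1.333 × 10⁻²³ kg·m/s.
λ = h/p = 4.97 × 10⁻¹¹ m = 49.7 pm.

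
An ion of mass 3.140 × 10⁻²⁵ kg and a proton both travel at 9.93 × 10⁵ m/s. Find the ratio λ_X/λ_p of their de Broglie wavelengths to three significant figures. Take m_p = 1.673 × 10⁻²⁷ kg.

λ_X/λ_p = 5.33 × 10⁻³

At fixed v, p = mv so λ = h/(mv) ∝ 1/m.
λ_X/λ_p = m_p/m_X = 1.673 × 10⁻²⁷/3.140 × 10⁻²⁵ = 5.33 × 10⁻³.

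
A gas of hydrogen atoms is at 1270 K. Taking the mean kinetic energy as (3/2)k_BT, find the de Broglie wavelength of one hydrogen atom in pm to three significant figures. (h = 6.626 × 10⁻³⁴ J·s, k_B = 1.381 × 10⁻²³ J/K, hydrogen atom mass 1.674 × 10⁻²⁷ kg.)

λ = 70.6 pm

KE = (3/2)k_BT = 1.5 × 1.381 × 10⁻²³ × 1270 = 2.631 × 10⁻²⁰ J.
p = √(2mKE) = √(2 × 1.674 × 10⁻²⁷ × 2.631 × 10⁻²⁰) = 9.385 × 10⁻²⁴ kg·m/s.
λ = h/p = 7.06 × 10⁻¹¹ m = 70.6 pm.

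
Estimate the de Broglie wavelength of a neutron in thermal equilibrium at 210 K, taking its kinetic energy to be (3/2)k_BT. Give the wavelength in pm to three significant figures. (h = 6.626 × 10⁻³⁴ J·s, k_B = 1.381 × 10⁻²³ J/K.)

λ = 174 pm

KE = (3/2)k_BT = 1.5 × 1.381 × 10⁻²³ × 210 = 4.350 × 10⁻²¹ J.
p = √(2mKE) = √(2 × 1.675 × 10⁻²⁷ × 4.350 × 10⁻²¹) = 3.817 × 10⁻²⁴ kg·m/s.
λ = h/p = 1.74 × 10⁻¹⁰ m = 174 pm.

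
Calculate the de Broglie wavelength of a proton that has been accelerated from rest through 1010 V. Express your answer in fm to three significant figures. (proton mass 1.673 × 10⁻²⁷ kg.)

KE = eV = 1.602 × 10⁻¹⁹ × 1010 = 1.618 × 10⁻¹⁶ J.
p = √(2mKE) = √(2 × 1.673 × 10⁻²⁷ × 1.618 × 10⁻¹⁶) = 7.358 × 10⁻²² kg·m/s.
λ = h/p = 6.626 × 10⁻³⁴ / 7.358 × 10⁻²² = 9.01 × 10⁻¹³ m = 901 fm.

λ = 901 fm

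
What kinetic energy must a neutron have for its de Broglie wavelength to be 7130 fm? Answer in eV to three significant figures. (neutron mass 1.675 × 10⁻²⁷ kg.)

p = h/λ = 6.626 × 10⁻³⁴ / 7.130 × 10⁻¹² = 9.293 × 10⁻²³ kg·m/s.
KE = p²/(2m) = (9.293 × 10⁻²³)² / (2 × 1.675 × 10⁻²⁷) = 2.578 × 10⁻¹⁸ J = 16.1 eV.

KE = 16.1 eV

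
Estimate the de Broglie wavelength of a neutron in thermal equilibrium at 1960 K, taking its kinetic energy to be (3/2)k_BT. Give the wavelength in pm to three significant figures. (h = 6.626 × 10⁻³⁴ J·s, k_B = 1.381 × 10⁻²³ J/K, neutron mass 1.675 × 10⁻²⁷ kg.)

KE = (3/2)k_BT = 1.5 × 1.381 × 10⁻²³ × 1960 = 4.060 × 10⁻²⁰ J.
p = √(2mKE) = √(2 × 1.675 × 10⁻²⁷ × 4.060 × 10⁻²⁰) = 1.166 × 10⁻²³ kg·m/s.
λ = h/p = 5.68 × 10⁻¹¹ m = 56.8 pm.

λ = 56.8 pm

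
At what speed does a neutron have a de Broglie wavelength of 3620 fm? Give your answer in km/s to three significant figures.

v = 109 km/s

p = h/λ = 6.626 × 10⁻³⁴ / 3.620 × 10⁻¹² = 1.830 × 10⁻²² kg·m/s.
v = p/m = 1.830 × 10⁻²² / 1.675 × 10⁻²⁷ = 1.09 × 10⁵ m/s = 109 km/s.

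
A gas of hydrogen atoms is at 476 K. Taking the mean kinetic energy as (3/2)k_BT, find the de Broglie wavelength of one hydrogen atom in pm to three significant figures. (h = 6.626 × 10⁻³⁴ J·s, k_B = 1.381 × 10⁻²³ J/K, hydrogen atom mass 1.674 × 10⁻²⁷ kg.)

KE = (3/2)k_BT = 1.5 × 1.381 × 10⁻²³ × 476 = 9.860 × 10⁻²¹ J.
p = √(2mKE) = √(2 × 1.674 × 10⁻²⁷ × 9.860 × 10⁻²¹) = 5.746 × 10⁻²⁴ kg·m/s.
λ = h/p = 1.15 × 10⁻¹⁰ m = 115 pm.

λ = 115 pm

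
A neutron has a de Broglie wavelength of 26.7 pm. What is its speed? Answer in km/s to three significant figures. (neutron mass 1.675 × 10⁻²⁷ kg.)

v = 14.8 km/s

p = h/λ = 6.626 × 10⁻³⁴ / 2.670 × 10⁻¹¹ = 2.482 × 10⁻²³ kg·m/s.
v = p/m = 2.482 × 10⁻²³ / 1.675 × 10⁻²⁷ = 1.48 × 10⁴ m/s = 14.8 km/s.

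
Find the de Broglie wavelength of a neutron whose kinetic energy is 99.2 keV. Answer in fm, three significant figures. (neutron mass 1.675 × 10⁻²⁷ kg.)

λ = 90.8 fm

KE = 99.2 keV = 1.589 × 10⁻¹⁴ J.
p = √(2mKE) = √(2 × 1.675 × 10⁻²⁷ × 1.589 × 10⁻¹⁴) = 7.296 × 10⁻²¹ kg·m/s.
λ = h/p = 6.626 × 10⁻³⁴ / 7.296 × 10⁻²¹ = 9.08 × 10⁻¹⁴ m = 90.8 fm.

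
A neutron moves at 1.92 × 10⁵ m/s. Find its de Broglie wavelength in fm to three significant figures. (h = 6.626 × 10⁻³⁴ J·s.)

λ = 2060 fm

p = mv = 1.675 × 10⁻²⁷ × 1.92 × 10⁵ = 3.216 × 10⁻²² kg·m/s.
λ = h/p = 6.626 × 10⁻³⁴ / 3.216 × 10⁻²² = 2.06 × 10⁻¹² m = 2060 fm.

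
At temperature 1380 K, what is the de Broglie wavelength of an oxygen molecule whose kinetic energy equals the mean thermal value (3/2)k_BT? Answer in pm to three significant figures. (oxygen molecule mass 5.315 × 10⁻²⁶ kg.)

KE = (3/2)k_BT = 1.5 × 1.381 × 10⁻²³ × 1380 = 2.859 × 10⁻²⁰ J.
p = √(2mKE) = √(2 × 5.315 × 10⁻²⁶ × 2.859 × 10⁻²⁰) = 5.513 × 10⁻²³ kg·m/s.
λ = h/p = 1.20 × 10⁻¹¹ m = 12.0 pm.

λ = 12.0 pm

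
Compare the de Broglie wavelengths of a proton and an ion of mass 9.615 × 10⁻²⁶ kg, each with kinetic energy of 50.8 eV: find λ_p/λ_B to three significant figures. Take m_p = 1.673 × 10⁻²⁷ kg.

At fixed KE, p = √(2mKE) so λ = h/p ∝ 1/√m.
λ_p/λ_B = √(m_B/m_p) = √(9.615 × 10⁻²⁶/1.673 × 10⁻²⁷) = √(57.47) = 7.58.

λ_p/λ_B = 7.58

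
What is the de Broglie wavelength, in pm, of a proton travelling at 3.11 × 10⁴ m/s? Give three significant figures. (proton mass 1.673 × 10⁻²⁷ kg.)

p = mv = 1.673 × 10⁻²⁷ × 3.11 × 10⁴ = 5.203 × 10⁻²³ kg·m/s.
λ = h/p = 6.626 × 10⁻³⁴ / 5.203 × 10⁻²³ = 1.27 × 10⁻¹¹ m = 12.7 pm.

λ = 12.7 pm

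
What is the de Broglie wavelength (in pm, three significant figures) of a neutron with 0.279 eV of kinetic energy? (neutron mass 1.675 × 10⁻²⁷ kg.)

KE = 0.279 eV = 4.470 × 10⁻²⁰ J.
p = √(2mKE) = √(2 × 1.675 × 10⁻²⁷ × 4.470 × 10⁻²⁰) = 1.224 × 10⁻²³ kg·m/s.
λ = h/p = 6.626 × 10⁻³⁴ / 1.224 × 10⁻²³ = 5.41 × 10⁻¹¹ m = 54.1 pm.

λ = 54.1 pm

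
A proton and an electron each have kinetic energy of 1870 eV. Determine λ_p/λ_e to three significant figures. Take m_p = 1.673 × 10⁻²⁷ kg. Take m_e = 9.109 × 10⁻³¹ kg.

At fixed KE, p = √(2mKE) so λ = h/p ∝ 1/√m.
λ_p/λ_e = √(m_e/m_p) = √(9.109 × 10⁻³¹/1.673 × 10⁻²⁷) = √(5.445 × 10⁻⁴) = 0.0233.

λ_p/λ_e = 0.0233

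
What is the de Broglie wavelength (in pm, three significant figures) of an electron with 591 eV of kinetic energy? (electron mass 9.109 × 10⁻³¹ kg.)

λ = 50.5 pm

KE = 591 eV = 9.468 × 10⁻¹⁷ J.
p = √(2mKE) = √(2 × 9.109 × 10⁻³¹ × 9.468 × 10⁻¹⁷) = 1.313 × 10⁻²³ kg·m/s.
λ = h/p = 6.626 × 10⁻³⁴ / 1.313 × 10⁻²³ = 5.05 × 10⁻¹¹ m = 50.5 pm.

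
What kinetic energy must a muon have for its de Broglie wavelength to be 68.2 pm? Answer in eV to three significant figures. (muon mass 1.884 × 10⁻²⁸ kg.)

KE = 1.56 eV

p = h/λ = 6.626 × 10⁻³⁴ / 6.820 × 10⁻¹¹ = 9.716 × 10⁻²⁴ kg·m/s.
KE = p²/(2m) = (9.716 × 10⁻²⁴)² / (2 × 1.884 × 10⁻²⁸) = 2.505 × 10⁻¹⁹ J = 1.56 eV.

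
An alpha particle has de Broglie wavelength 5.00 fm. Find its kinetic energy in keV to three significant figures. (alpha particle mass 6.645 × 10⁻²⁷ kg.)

p = h/λ = 6.626 × 10⁻³⁴ / 5.000 × 10⁻¹⁵ = 1.325 × 10⁻¹⁹ kg·m/s.
KE = p²/(2m) = (1.325 × 10⁻¹⁹)² / (2 × 6.645 × 10⁻²⁷) = 1.321 × 10⁻¹² J = 8250 keV.

KE = 8250 keV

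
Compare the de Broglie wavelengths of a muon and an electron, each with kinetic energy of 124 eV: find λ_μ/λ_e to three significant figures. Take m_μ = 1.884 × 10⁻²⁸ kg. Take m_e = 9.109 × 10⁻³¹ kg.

At fixed KE, p = √(2mKE) so λ = h/p ∝ 1/√m.
λ_μ/λ_e = √(m_e/m_μ) = √(9.109 × 10⁻³¹/1.884 × 10⁻²⁸) = √(4.835 × 10⁻³) = 0.0695.

λ_μ/λ_e = 0.0695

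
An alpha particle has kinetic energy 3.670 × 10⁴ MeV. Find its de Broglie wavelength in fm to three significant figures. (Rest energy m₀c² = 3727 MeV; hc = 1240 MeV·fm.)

Total energy E = KE + m₀c² = 3.670 × 10⁴ + 3727 = 40427 MeV.
(pc)² = E² − (m₀c²)² = (40427)² − (3727)² = 1.620 × 10⁹ MeV², so pc = 4.025 × 10⁴ MeV.
λ = hc/(pc) = 1240 MeV·fm / 4.025 × 10⁴ MeV = 0.0308 fm.

λ = 0.0308 fm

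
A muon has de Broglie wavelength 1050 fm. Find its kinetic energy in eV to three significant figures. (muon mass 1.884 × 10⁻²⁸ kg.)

KE = 6600 eV

p = h/λ = 6.626 × 10⁻³⁴ / 1.050 × 10⁻¹² = 6.310 × 10⁻²² kg·m/s.
KE = p²/(2m) = (6.310 × 10⁻²²)² / (2 × 1.884 × 10⁻²⁸) = 1.057 × 10⁻¹⁵ J = 6600 eV.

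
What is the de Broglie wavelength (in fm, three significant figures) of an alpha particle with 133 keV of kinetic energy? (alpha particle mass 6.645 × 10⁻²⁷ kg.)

λ = 39.4 fm

KE = 133 keV = 2.131 × 10⁻¹⁴ J.
p = √(2mKE) = √(2 × 6.645 × 10⁻²⁷ × 2.131 × 10⁻¹⁴) = 1.683 × 10⁻²⁰ kg·m/s.
λ = h/p = 6.626 × 10⁻³⁴ / 1.683 × 10⁻²⁰ = 3.94 × 10⁻¹⁴ m = 39.4 fm.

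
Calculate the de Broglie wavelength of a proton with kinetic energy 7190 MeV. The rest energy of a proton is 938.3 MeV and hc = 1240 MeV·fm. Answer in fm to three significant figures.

Total energy E = KE + m₀c² = 7190 + 938.3 = 8128.3 MeV.
(pc)² = E² − (m₀c²)² = (8128.3)² − (938.3)² = 6.519 × 10⁷ MeV², so pc = 8074 MeV.
λ = hc/(pc) = 1240 MeV·fm / 8074 MeV = 0.154 fm.

λ = 0.154 fm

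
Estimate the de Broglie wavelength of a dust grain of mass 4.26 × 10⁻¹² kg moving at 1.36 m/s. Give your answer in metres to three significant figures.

λ = 1.14 × 10⁻²² m

p = mv = 4.26 × 10⁻¹² × 1.36 = 5.794 × 10⁻¹² kg·m/s.
λ = h/p = 6.626 × 10⁻³⁴ / 5.794 × 10⁻¹² = 1.14 × 10⁻²² m.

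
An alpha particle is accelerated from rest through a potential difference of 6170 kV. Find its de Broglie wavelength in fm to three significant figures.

KE = 2eV = 2 × 1.602 × 10⁻¹⁹ × 6.170 × 10⁶ = 1.977 × 10⁻¹² J.
p = √(2mKE) = √(2 × 6.645 × 10⁻²⁷ × 1.977 × 10⁻¹²) = 1.621 × 10⁻¹⁹ kg·m/s.
λ = h/p = 6.626 × 10⁻³⁴ / 1.621 × 10⁻¹⁹ = 4.09 × 10⁻¹⁵ m = 4.09 fm.

λ = 4.09 fm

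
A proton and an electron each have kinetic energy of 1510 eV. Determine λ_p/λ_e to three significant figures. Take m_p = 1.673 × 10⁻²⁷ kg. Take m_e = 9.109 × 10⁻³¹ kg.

λ_p/λ_e = 0.0233

At fixed KE, p = √(2mKE) so λ = h/p ∝ 1/√m.
λ_p/λ_e = √(m_e/m_p) = √(9.109 × 10⁻³¹/1.673 × 10⁻²⁷) = √(5.445 × 10⁻⁴) = 0.0233.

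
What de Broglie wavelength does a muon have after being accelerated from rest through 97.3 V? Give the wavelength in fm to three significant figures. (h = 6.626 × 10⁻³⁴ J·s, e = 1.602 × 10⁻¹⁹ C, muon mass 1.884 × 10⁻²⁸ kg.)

λ = 8650 fm

KE = eV = 1.602 × 10⁻¹⁹ × 97.30 = 1.559 × 10⁻¹⁷ J.
p = √(2mKE) = √(2 × 1.884 × 10⁻²⁸ × 1.559 × 10⁻¹⁷) = 7.664 × 10⁻²³ kg·m/s.
λ = h/p = 6.626 × 10⁻³⁴ / 7.664 × 10⁻²³ = 8.65 × 10⁻¹² m = 8650 fm.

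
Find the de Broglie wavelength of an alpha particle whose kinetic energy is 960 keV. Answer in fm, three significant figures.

λ = 14.7 fm

KE = 960 keV = 1.538 × 10⁻¹³ J.
p = √(2mKE) = √(2 × 6.645 × 10⁻²⁷ × 1.538 × 10⁻¹³) = 4.521 × 10⁻²⁰ kg·m/s.
λ = h/p = 6.626 × 10⁻³⁴ / 4.521 × 10⁻²⁰ = 1.47 × 10⁻¹⁴ m = 14.7 fm.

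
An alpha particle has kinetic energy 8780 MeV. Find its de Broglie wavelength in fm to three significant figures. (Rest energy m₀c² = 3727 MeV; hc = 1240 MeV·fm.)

Total energy E = KE + m₀c² = 8780 + 3727 = 12507 MeV.
(pc)² = E² − (m₀c²)² = (12507)² − (3727)² = 1.425 × 10⁸ MeV², so pc = 1.194 × 10⁴ MeV.
λ = hc/(pc) = 1240 MeV·fm / 1.194 × 10⁴ MeV = 0.104 fm.

λ = 0.104 fm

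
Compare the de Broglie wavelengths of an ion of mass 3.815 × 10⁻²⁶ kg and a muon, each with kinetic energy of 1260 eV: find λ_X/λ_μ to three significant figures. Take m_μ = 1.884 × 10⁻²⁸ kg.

At fixed KE, p = √(2mKE) so λ = h/p ∝ 1/√m.
λ_X/λ_μ = √(m_μ/m_X) = √(1.884 × 10⁻²⁸/3.815 × 10⁻²⁶) = √(4.938 × 10⁻³) = 0.0703.

λ_X/λ_μ = 0.0703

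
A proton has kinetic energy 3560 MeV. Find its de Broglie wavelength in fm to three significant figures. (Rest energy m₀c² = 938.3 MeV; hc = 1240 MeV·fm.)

Total energy E = KE + m₀c² = 3560 + 938.3 = 4498.3 MeV.
(pc)² = E² − (m₀c²)² = (4498.3)² − (938.3)² = 1.935 × 10⁷ MeV², so pc = 4399 MeV.
λ = hc/(pc) = 1240 MeV·fm / 4399 MeV = 0.282 fm.

λ = 0.282 fm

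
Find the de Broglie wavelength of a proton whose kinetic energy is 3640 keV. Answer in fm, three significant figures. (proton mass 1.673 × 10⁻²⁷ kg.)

λ = 15.0 fm

KE = 3640 keV = 5.831 × 10⁻¹³ J.
p = √(2mKE) = √(2 × 1.673 × 10⁻²⁷ × 5.831 × 10⁻¹³) = 4.417 × 10⁻²⁰ kg·m/s.
λ = h/p = 6.626 × 10⁻³⁴ / 4.417 × 10⁻²⁰ = 1.50 × 10⁻¹⁴ m = 15.0 fm.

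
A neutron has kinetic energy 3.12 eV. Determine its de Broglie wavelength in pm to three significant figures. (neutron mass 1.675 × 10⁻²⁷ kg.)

KE = 3.12 eV = 4.998 × 10⁻¹⁹ J.
p = √(2mKE) = √(2 × 1.675 × 10⁻²⁷ × 4.998 × 10⁻¹⁹) = 4.092 × 10⁻²³ kg·m/s.
λ = h/p = 6.626 × 10⁻³⁴ / 4.092 × 10⁻²³ = 1.62 × 10⁻¹¹ m = 16.2 pm.

λ = 16.2 pm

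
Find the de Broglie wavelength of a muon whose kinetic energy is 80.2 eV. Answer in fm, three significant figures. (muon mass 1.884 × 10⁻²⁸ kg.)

KE = 80.2 eV = 1.285 × 10⁻¹⁷ J.
p = √(2mKE) = √(2 × 1.884 × 10⁻²⁸ × 1.285 × 10⁻¹⁷) = 6.958 × 10⁻²³ kg·m/s.
λ = h/p = 6.626 × 10⁻³⁴ / 6.958 × 10⁻²³ = 9.52 × 10⁻¹² m = 9520 fm.

λ = 9520 fm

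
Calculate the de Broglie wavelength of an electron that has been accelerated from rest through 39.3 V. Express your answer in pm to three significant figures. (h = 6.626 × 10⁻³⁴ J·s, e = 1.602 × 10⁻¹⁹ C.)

KE = eV = 1.602 × 10⁻¹⁹ × 39.30 = 6.296 × 10⁻¹⁸ J.
p = √(2mKE) = √(2 × 9.109 × 10⁻³¹ × 6.296 × 10⁻¹⁸) = 3.387 × 10⁻²⁴ kg·m/s.
λ = h/p = 6.626 × 10⁻³⁴ / 3.387 × 10⁻²⁴ = 1.96 × 10⁻¹⁰ m = 196 pm.

λ = 196 pm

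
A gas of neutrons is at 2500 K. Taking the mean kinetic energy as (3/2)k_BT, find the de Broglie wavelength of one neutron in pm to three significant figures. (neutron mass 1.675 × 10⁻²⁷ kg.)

KE = (3/2)k_BT = 1.5 × 1.381 × 10⁻²³ × 2500 = 5.179 × 10⁻²⁰ J.
p = √(2mKE) = √(2 × 1.675 × 10⁻²⁷ × 5.179 × 10⁻²⁰) = 1.317 × 10⁻²³ kg·m/s.
λ = h/p = 5.03 × 10⁻¹¹ m = 50.3 pm.

λ = 50.3 pm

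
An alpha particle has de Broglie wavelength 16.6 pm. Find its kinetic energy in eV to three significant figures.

KE = 0.748 eV

p = h/λ = 6.626 × 10⁻³⁴ / 1.660 × 10⁻¹¹ = 3.992 × 10⁻²³ kg·m/s.
KE = p²/(2m) = (3.992 × 10⁻²³)² / (2 × 6.645 × 10⁻²⁷) = 1.199 × 10⁻¹⁹ J = 0.748 eV.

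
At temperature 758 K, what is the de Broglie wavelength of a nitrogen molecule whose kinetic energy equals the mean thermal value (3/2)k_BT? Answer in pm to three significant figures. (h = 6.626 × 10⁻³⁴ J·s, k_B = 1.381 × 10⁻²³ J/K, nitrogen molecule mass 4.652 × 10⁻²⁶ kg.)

KE = (3/2)k_BT = 1.5 × 1.381 × 10⁻²³ × 758 = 1.570 × 10⁻²⁰ J.
p = √(2mKE) = √(2 × 4.652 × 10⁻²⁶ × 1.570 × 10⁻²⁰) = 3.822 × 10⁻²³ kg·m/s.
λ = h/p = 1.73 × 10⁻¹¹ m = 17.3 pm.

λ = 17.3 pm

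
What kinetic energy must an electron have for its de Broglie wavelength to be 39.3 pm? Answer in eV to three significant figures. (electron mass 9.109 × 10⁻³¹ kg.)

p = h/λ = 6.626 × 10⁻³⁴ / 3.930 × 10⁻¹¹ = 1.686 × 10⁻²³ kg·m/s.
KE = p²/(2m) = (1.686 × 10⁻²³)² / (2 × 9.109 × 10⁻³¹) = 1.560 × 10⁻¹⁶ J = 974 eV.

KE = 974 eV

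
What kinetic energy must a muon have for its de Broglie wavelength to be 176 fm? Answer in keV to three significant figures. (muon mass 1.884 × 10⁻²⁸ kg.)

KE = 235 keV

p = h/λ = 6.626 × 10⁻³⁴ / 1.760 × 10⁻¹³ = 3.765 × 10⁻²¹ kg·m/s.
KE = p²/(2m) = (3.765 × 10⁻²¹)² / (2 × 1.884 × 10⁻²⁸) = 3.762 × 10⁻¹⁴ J = 235 keV.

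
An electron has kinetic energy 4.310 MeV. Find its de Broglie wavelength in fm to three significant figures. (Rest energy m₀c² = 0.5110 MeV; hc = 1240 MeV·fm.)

λ = 259 fm

Total energy E = KE + m₀c² = 4.310 + 0.5110 = 4.8210 MeV.
(pc)² = E² − (m₀c²)² = (4.8210)² − (0.5110)² = 22.98 MeV², so pc = 4.794 MeV.
λ = hc/(pc) = 1240 MeV·fm / 4.794 MeV = 259 fm.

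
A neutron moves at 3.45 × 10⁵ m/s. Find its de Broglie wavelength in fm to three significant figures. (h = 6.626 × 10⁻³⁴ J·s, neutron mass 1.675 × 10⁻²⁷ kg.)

p = mv = 1.675 × 10⁻²⁷ × 3.45 × 10⁵ = 5.779 × 10⁻²² kg·m/s.
λ = h/p = 6.626 × 10⁻³⁴ / 5.779 × 10⁻²² = 1.15 × 10⁻¹² m = 1150 fm.

λ = 1150 fm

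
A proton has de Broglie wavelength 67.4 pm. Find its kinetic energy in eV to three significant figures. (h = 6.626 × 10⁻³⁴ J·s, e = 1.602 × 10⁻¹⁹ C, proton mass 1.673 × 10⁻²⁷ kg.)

KE = 0.180 eV

p = h/λ = 6.626 × 10⁻³⁴ / 6.740 × 10⁻¹¹ = 9.831 × 10⁻²⁴ kg·m/s.
KE = p²/(2m) = (9.831 × 10⁻²⁴)² / (2 × 1.673 × 10⁻²⁷) = 2.888 × 10⁻²⁰ J = 0.180 eV.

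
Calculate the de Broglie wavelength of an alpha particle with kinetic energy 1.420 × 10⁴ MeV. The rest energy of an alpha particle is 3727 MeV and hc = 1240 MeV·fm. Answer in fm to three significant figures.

Total energy E = KE + m₀c² = 1.420 × 10⁴ + 3727 = 17927 MeV.
(pc)² = E² − (m₀c²)² = (17927)² − (3727)² = 3.075 × 10⁸ MeV², so pc = 1.754 × 10⁴ MeV.
λ = hc/(pc) = 1240 MeV·fm / 1.754 × 10⁴ MeV = 0.0707 fm.

λ = 0.0707 fm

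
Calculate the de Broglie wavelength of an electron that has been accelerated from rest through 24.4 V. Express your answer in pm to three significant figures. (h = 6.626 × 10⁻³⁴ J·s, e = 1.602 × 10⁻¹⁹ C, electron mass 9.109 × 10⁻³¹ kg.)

KE = eV = 1.602 × 10⁻¹⁹ × 24.40 = 3.909 × 10⁻¹⁸ J.
p = √(2mKE) = √(2 × 9.109 × 10⁻³¹ × 3.909 × 10⁻¹⁸) = 2.669 × 10⁻²⁴ kg·m/s.
λ = h/p = 6.626 × 10⁻³⁴ / 2.669 × 10⁻²⁴ = 2.48 × 10⁻¹⁰ m = 248 pm.

λ = 248 pm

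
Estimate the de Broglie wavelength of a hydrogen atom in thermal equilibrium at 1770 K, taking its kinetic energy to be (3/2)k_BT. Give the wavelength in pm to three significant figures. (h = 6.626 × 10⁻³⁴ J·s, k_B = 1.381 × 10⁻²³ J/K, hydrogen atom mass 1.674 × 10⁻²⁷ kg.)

λ = 59.8 pm

KE = (3/2)k_BT = 1.5 × 1.381 × 10⁻²³ × 1770 = 3.667 × 10⁻²⁰ J.
p = √(2mKE) = √(2 × 1.674 × 10⁻²⁷ × 3.667 × 10⁻²⁰) = 1.108 × 10⁻²³ kg·m/s.
λ = h/p = 5.98 × 10⁻¹¹ m = 59.8 pm.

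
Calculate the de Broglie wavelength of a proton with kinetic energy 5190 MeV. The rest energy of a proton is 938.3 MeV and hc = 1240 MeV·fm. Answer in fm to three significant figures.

λ = 0.205 fm

Total energy E = KE + m₀c² = 5190 + 938.3 = 6128.3 MeV.
(pc)² = E² − (m₀c²)² = (6128.3)² − (938.3)² = 3.668 × 10⁷ MeV², so pc = 6056 MeV.
λ = hc/(pc) = 1240 MeV·fm / 6056 MeV = 0.205 fm.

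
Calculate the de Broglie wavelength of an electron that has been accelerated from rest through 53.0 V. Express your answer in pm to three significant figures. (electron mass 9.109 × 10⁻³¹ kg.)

KE = eV = 1.602 × 10⁻¹⁹ × 53.00 = 8.491 × 10⁻¹⁸ J.
p = √(2mKE) = √(2 × 9.109 × 10⁻³¹ × 8.491 × 10⁻¹⁸) = 3.933 × 10⁻²⁴ kg·m/s.
λ = h/p = 6.626 × 10⁻³⁴ / 3.933 × 10⁻²⁴ = 1.68 × 10⁻¹⁰ m = 168 pm.

λ = 168 pm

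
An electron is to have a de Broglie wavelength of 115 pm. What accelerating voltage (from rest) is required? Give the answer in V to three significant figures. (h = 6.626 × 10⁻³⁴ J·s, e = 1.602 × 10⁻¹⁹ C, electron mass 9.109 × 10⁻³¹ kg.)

V = 114 V

p = h/λ = 6.626 × 10⁻³⁴ / 1.150 × 10⁻¹⁰ = 5.762 × 10⁻²⁴ kg·m/s.
KE = p²/(2m) = 1.822 × 10⁻¹⁷ J.
V = KE/e = 1.822 × 10⁻¹⁷ / (1.602 × 10⁻¹⁹) = 114 V.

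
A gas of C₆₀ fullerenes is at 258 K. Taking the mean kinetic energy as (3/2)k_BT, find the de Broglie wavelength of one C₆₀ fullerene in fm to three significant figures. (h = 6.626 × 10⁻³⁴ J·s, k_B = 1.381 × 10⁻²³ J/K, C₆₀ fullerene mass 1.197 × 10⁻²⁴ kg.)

λ = 5860 fm

KE = (3/2)k_BT = 1.5 × 1.381 × 10⁻²³ × 258 = 5.344 × 10⁻²¹ J.
p = √(2mKE) = √(2 × 1.197 × 10⁻²⁴ × 5.344 × 10⁻²¹) = 1.131 × 10⁻²² kg·m/s.
λ = h/p = 5.86 × 10⁻¹² m = 5860 fm.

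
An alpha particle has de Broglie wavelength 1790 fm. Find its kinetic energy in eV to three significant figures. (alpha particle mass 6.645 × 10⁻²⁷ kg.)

KE = 64.4 eV

p = h/λ = 6.626 × 10⁻³⁴ / 1.790 × 10⁻¹² = 3.702 × 10⁻²² kg·m/s.
KE = p²/(2m) = (3.702 × 10⁻²²)² / (2 × 6.645 × 10⁻²⁷) = 1.031 × 10⁻¹⁷ J = 64.4 eV.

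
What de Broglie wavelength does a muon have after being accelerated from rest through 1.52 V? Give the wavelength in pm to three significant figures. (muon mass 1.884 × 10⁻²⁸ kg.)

λ = 69.2 pm

KE = eV = 1.602 × 10⁻¹⁹ × 1.520 = 2.435 × 10⁻¹⁹ J.
p = √(2mKE) = √(2 × 1.884 × 10⁻²⁸ × 2.435 × 10⁻¹⁹) = 9.579 × 10⁻²⁴ kg·m/s.
λ = h/p = 6.626 × 10⁻³⁴ / 9.579 × 10⁻²⁴ = 6.92 × 10⁻¹¹ m = 69.2 pm.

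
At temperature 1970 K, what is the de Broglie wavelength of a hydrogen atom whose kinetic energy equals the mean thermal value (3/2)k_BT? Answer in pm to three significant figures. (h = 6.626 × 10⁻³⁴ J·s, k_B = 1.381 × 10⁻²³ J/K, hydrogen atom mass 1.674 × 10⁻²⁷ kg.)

λ = 56.7 pm

KE = (3/2)k_BT = 1.5 × 1.381 × 10⁻²³ × 1970 = 4.081 × 10⁻²⁰ J.
p = √(2mKE) = √(2 × 1.674 × 10⁻²⁷ × 4.081 × 10⁻²⁰) = 1.169 × 10⁻²³ kg·m/s.
λ = h/p = 5.67 × 10⁻¹¹ m = 56.7 pm.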